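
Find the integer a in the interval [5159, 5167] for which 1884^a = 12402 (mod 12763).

5161

Compute 1884^5159 mod 12763 = 5259, then multiply by 1884 repeatedly:
  1884^5159=5259  1884^5160=3868  1884^5161=12402
Found 12402 at exponent 5161.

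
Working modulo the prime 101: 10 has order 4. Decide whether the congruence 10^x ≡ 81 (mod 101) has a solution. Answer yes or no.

no

81 ∈ ⟨10⟩ iff 81^4 ≡ 1 (mod 101), since |⟨10⟩| = 4.
81^4 mod 101 = 16.
Since 16 ≠ 1, 81 does not lie in the subgroup.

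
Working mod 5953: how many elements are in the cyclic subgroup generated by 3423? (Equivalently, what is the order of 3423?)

The order of 3423 must divide p − 1 = 5952 = 2^6 · 3 · 31.
Divisors: 1, 2, 3, 4, 6, 8, 12, 16, 24, 31, 32, 48, 62, 64, 93, 96, 124, 186, 192, 248, 372, 496, 744, 992, 1488, 1984, 2976, 5952.
Check each in increasing order: 3423^1 ≡ 3423;  3423^2 ≡ 1425;  3423^3 ≡ 2268;  3423^4 ≡ 652;  3423^6 ≡ 432;  3423^8 ≡ 2441;  3423^12 ≡ 2081;  3423^16 ≡ 5481;  3423^24 ≡ 2730;  3423^31 ≡ 5672;  3423^32 ≡ 2523;  3423^48 ≡ 5697;  3423^62 ≡ 1572;  3423^64 ≡ 1772;  3423^93 ≡ 4743;  3423^96 ≡ 53;  3423^124 ≡ 689;  3423^186 ≡ 5615;  3423^192 ≡ 2809;  3423^248 ≡ 4434;  3423^372 ≡ 1137;  3423^496 ≡ 3550;  3423^744 ≡ 968;  3423^992 ≡ 5952;  3423^1488 ≡ 2403;  3423^1984 ≡ 1.
Smallest exponent giving 1 is 1984.

1984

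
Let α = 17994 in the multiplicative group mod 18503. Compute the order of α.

The order of 17994 must divide p − 1 = 18502 = 2 · 11 · 29^2.
Divisors: 1, 2, 11, 22, 29, 58, 319, 638, 841, 1682, 9251, 18502.
Check each in increasing order: 17994^1 ≡ 17994;  17994^2 ≡ 39;  17994^11 ≡ 14158;  17994^22 ≡ 5965;  17994^29 ≡ 7217;  17994^58 ≡ 17647;  17994^319 ≡ 18035;  17994^638 ≡ 15491;  17994^841 ≡ 4500;  17994^1682 ≡ 7718;  17994^9251 ≡ 18502;  17994^18502 ≡ 1.
Smallest exponent giving 1 is 18502.

18502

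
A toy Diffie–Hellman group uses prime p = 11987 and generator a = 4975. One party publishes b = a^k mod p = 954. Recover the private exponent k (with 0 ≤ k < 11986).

Baby-step giant-step with m = ceil(sqrt(11986)) = 110.
Baby table (4975^j mod 11987 for j=0..109):
  0:1  1:4975  2:9457  3:11587  4:11829  5:5092  6:4169  7:3265
  8:990  9:10580  10:583  11:11558  12:11398  13:6540  14:3782  15:7847
  16:9153  17:9549  18:1794  19:6822  20:4253  21:1620  22:4236  23:954
  24:11285  25:7754  26:1984  27:5099  28:3033  29:9529  30:10177  31:9474
  32:266  33:4780  34:10279  35:1483  36:5920  37:11928  38:6150  39:5426
  40:11613  41:9322  42:11234  43:5756  44:11144  45:1525  46:11091  47:1564
  48:1337  49:10777  50:9711  51:4615  52:4520  53:11375  54:11985  55:2037
  56:5060  57:800  58:316  59:1803  60:3649  61:5457  62:10007  63:2814
  64:10821  65:858  66:1178  67:10894  68:4423  69:8280  70:5668  71:4876
  72:8399  73:10330  74:3481  75:8747  76:3515  77:10079  78:1404  79:8466
  80:8019  81:1789  82:5921  83:4916  84:3620  85:5026  86:11455  87:2427
  88:3416  89:9021  90:147  91:118  92:11674  93:1135  94:748  95:5330
  96:1506  97:475  98:1686  99:8937  100:1792  101:8859  102:9313  103:2420
  104:4552  105:2757  106:2947  107:1224  108:4  109:7913
Giant step factor: 4975^(-110) ≡ 11422 (mod 11987).
Scan 954·11422^i mod 11987 for i = 0, 1, …:
  i=0: 954
Match at i=0, j=23: k = 0·110 + 23 = 23.

23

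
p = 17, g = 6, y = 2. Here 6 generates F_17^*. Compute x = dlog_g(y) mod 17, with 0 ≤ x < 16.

2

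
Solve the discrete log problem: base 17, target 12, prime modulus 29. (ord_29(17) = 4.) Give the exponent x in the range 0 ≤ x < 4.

Successive powers of 17 modulo 29:
  17^0=1  17^1=17  17^2=28  17^3=12
So 17^3 ≡ 12 (mod 29), giving x = 3.

3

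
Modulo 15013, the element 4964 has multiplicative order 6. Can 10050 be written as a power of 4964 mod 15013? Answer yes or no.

10050 ∈ ⟨4964⟩ iff 10050^6 ≡ 1 (mod 15013), since |⟨4964⟩| = 6.
10050^6 mod 15013 = 1.
Since 1 = 1, 10050 lies in the subgroup.

yes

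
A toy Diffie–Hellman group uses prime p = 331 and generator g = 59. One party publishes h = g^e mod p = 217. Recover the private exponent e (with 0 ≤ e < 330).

Baby-step giant-step with m = ceil(sqrt(330)) = 19.
Baby table (59^j mod 331 for j=0..18):
  0:1  1:59  2:171  3:159  4:113  5:47  6:125  7:93
  8:191  9:15  10:223  11:248  12:68  13:40  14:43  15:220
  16:71  17:217  18:225
Giant step factor: 59^(-19) ≡ 227 (mod 331).
Scan 217·227^i mod 331 for i = 0, 1, …:
  i=0: 217
Match at i=0, j=17: e = 0·19 + 17 = 17.

17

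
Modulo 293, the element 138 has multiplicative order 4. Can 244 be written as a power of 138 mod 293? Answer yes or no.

no

⟨138⟩ has order 4; its elements mod 293 are {1, 138, 155, 292}.
244 is not in this set.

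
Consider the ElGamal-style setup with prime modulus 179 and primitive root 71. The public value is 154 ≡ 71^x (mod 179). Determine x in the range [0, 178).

Baby-step giant-step with m = ceil(sqrt(178)) = 14.
Baby table (71^j mod 179 for j=0..13):
  0:1  1:71  2:29  3:90  4:125  5:104  6:45  7:152
  8:52  9:112  10:76  11:26  12:56  13:38
Giant step factor: 71^(-14) ≡ 124 (mod 179).
Scan 154·124^i mod 179 for i = 0, 1, …:
  i=0: 154   i=1: 122   i=2: 92   i=3: 131
  i=4: 134   i=5: 148   i=6: 94   i=7: 21
  i=8: 98   i=9: 159   i=10: 26
Match at i=10, j=11: x = 10·14 + 11 = 151.

151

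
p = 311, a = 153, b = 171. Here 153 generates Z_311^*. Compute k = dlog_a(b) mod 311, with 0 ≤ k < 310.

175

Baby-step giant-step with m = ceil(sqrt(310)) = 18.
Baby table (153^j mod 311 for j=0..17):
  0:1  1:153  2:84  3:101  4:214  5:87  6:249  7:155
  8:79  9:269  10:105  11:204  12:112  13:31  14:78  15:116
  16:21  17:103
Giant step factor: 153^(-18) ≡ 125 (mod 311).
Scan 171·125^i mod 311 for i = 0, 1, …:
  i=0: 171   i=1: 227   i=2: 74   i=3: 231
  i=4: 263   i=5: 220   i=6: 132   i=7: 17
  i=8: 259   i=9: 31
Match at i=9, j=13: k = 9·18 + 13 = 175.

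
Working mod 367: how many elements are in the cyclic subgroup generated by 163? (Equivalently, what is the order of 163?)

The order of 163 must divide p − 1 = 366 = 2 · 3 · 61.
Divisors: 1, 2, 3, 6, 61, 122, 183, 366.
Check each in increasing order: 163^1 ≡ 163;  163^2 ≡ 145;  163^3 ≡ 147;  163^6 ≡ 323;  163^61 ≡ 366;  163^122 ≡ 1.
Smallest exponent giving 1 is 122.

122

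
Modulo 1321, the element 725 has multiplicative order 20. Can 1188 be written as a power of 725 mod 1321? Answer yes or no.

⟨725⟩ has order 20; its elements mod 1321 are {1, 8, 64, 133, 165, 257, 512, 516, 586, 596, 725, 735, 805, 809, 1064, 1156, 1188, 1257, 1313, 1320}.
1188 is in this set.

yes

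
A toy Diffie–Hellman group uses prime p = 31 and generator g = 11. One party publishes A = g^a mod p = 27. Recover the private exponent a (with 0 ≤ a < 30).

Successive powers of 11 modulo 31:
  11^0=1  11^1=11  11^2=28  11^3=29  11^4=9  11^5=6
  11^6=4  11^7=13  11^8=19  11^9=23  11^10=5  11^11=24
  11^12=16  11^13=21  11^14=14  11^15=30  11^16=20  11^17=3
  11^18=2  11^19=22  11^20=25  11^21=27
So 11^21 ≡ 27 (mod 31), giving a = 21.

21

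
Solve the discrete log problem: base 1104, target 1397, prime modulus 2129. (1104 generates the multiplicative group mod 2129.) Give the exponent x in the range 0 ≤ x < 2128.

2076

Baby-step giant-step with m = ceil(sqrt(2128)) = 47.
Baby table (1104^j mod 2129 for j=0..46):
  0:1  1:1104  2:1028  3:155  4:800  5:1794  6:606  7:518
  8:1300  9:254  10:1517  11:1374  12:1048  13:945  14:70  15:636
  16:1703  17:205  18:646  19:2098  20:1969  21:67  22:1582  23:748
  24:1869  25:375  26:974  27:151  28:642  29:1940  30:2115  31:1576
  32:511  33:2088  34:1574  35:432  36:32  37:1264  38:961  39:702
  40:52  41:2054  42:231  43:1673  44:1149  45:1741  46:1706
Giant step factor: 1104^(-47) ≡ 385 (mod 2129).
Scan 1397·385^i mod 2129 for i = 0, 1, …:
  i=0: 1397   i=1: 1337   i=2: 1656   i=3: 989
  i=4: 1803   i=5: 101   i=6: 563   i=7: 1726
  i=8: 262   i=9: 807     …   i=43: 1137
  i=44: 1300
Match at i=44, j=8: x = 44·47 + 8 = 2076.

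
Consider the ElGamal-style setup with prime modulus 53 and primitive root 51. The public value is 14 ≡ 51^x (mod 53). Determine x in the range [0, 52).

41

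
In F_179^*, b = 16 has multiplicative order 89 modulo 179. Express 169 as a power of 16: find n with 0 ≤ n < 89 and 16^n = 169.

57

Baby-step giant-step with m = ceil(sqrt(89)) = 10.
Baby table (16^j mod 179 for j=0..9):
  0:1  1:16  2:77  3:158  4:22  5:173  6:83  7:75
  8:126  9:47
Giant step factor: 16^(-10) ≡ 5 (mod 179).
Scan 169·5^i mod 179 for i = 0, 1, …:
  i=0: 169   i=1: 129   i=2: 108   i=3: 3
  i=4: 15   i=5: 75
Match at i=5, j=7: n = 5·10 + 7 = 57.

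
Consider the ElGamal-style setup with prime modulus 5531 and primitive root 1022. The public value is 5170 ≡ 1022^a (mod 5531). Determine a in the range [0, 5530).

451

Baby-step giant-step with m = ceil(sqrt(5530)) = 75.
Baby table (1022^j mod 5531 for j=0..74):
  0:1  1:1022  2:4656  3:1772  4:2347  5:3711  6:3907  7:5103
  8:5064  9:3923  10:4862  11:2126  12:4620  13:3697  14:661  15:760
  16:2380  17:4251  18:2687  19:2738  20:5081  21:4704  22:1049  23:4595
  24:271  25:412  26:708  27:4546  28:5503  29:4570  30:2376  31:163
  32:656  33:1181  34:1224  35:922  36:2014  37:776  38:2139  39:1313
  40:3384  41:1573  42:3616  43:844  44:5263  45:2654  46:2198  47:770
  48:1538  49:1032  50:3814  51:4084  52:3474  53:5057  54:2300  55:5456
  56:784  57:4784  58:5375  59:967  60:3756  61:118  62:4445  63:1839
  64:4449  65:396  66:949  67:1953  68:4806  69:204  70:3841  71:4023
  72:1973  73:3122  74:4828
Giant step factor: 1022^(-75) ≡ 4364 (mod 5531).
Scan 5170·4364^i mod 5531 for i = 0, 1, …:
  i=0: 5170   i=1: 931   i=2: 3130   i=3: 3281
  i=4: 4056   i=5: 1184   i=6: 1022
Match at i=6, j=1: a = 6·75 + 1 = 451.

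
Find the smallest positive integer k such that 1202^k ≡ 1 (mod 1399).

The order of 1202 must divide p − 1 = 1398 = 2 · 3 · 233.
Divisors: 1, 2, 3, 6, 233, 466, 699, 1398.
Check each in increasing order: 1202^1 ≡ 1202;  1202^2 ≡ 1036;  1202^3 ≡ 162;  1202^6 ≡ 1062;  1202^233 ≡ 1.
Smallest exponent giving 1 is 233.

233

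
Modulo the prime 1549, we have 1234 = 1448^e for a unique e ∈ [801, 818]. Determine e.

Compute 1448^801 mod 1549 = 600, then multiply by 1448 repeatedly:
  1448^801=600  1448^802=1360  1448^803=501  1448^804=516  1448^805=550
  1448^806=214  1448^807=72  1448^808=473  1448^809=246  1448^810=1487
  1448^811=66  1448^812=1079  1448^813=1000  1448^814=1234
Found 1234 at exponent 814.

814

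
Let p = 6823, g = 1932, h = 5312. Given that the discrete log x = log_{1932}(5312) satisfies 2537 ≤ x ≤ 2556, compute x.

Compute 1932^2537 mod 6823 = 5046, then multiply by 1932 repeatedly:
  1932^2537=5046  1932^2538=5628  1932^2539=4257  1932^2540=2809  1932^2541=2703
  1932^2542=2601  1932^2543=3404  1932^2544=5979  1932^2545=89  1932^2546=1373
  1932^2547=5312
Found 5312 at exponent 2547.

2547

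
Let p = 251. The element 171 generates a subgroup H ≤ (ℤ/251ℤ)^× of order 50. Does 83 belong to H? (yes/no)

83 ∈ ⟨171⟩ iff 83^50 ≡ 1 (mod 251), since |⟨171⟩| = 50.
83^50 mod 251 = 149.
Since 149 ≠ 1, 83 does not lie in the subgroup.

no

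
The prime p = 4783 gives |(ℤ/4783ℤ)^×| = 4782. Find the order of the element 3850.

The order of 3850 must divide p − 1 = 4782 = 2 · 3 · 797.
Divisors: 1, 2, 3, 6, 797, 1594, 2391, 4782.
Check each in increasing order: 3850^1 ≡ 3850;  3850^2 ≡ 4766;  3850^3 ≡ 1512;  3850^6 ≡ 4653;  3850^797 ≡ 1.
Smallest exponent giving 1 is 797.

797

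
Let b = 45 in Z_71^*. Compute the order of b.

The order of 45 must divide p − 1 = 70 = 2 · 5 · 7.
Divisors: 1, 2, 5, 7, 10, 14, 35, 70.
Check each in increasing order: 45^1 ≡ 45;  45^2 ≡ 37;  45^5 ≡ 48;  45^7 ≡ 1.
Smallest exponent giving 1 is 7.

7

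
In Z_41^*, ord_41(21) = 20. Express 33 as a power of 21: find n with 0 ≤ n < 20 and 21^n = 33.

7

Successive powers of 21 modulo 41:
  21^0=1  21^1=21  21^2=31  21^3=36  21^4=18  21^5=9
  21^6=25  21^7=33
So 21^7 ≡ 33 (mod 41), giving n = 7.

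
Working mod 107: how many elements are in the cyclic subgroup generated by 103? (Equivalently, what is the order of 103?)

106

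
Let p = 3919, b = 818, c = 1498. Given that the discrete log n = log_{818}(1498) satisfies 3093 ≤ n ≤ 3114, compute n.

Compute 818^3093 mod 3919 = 548, then multiply by 818 repeatedly:
  818^3093=548  818^3094=1498
Found 1498 at exponent 3094.

3094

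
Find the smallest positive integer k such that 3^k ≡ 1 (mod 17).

16

The order of 3 must divide p − 1 = 16 = 2^4.
Divisors: 1, 2, 4, 8, 16.
Check each in increasing order: 3^1 ≡ 3;  3^2 ≡ 9;  3^4 ≡ 13;  3^8 ≡ 16;  3^16 ≡ 1.
Smallest exponent giving 1 is 16.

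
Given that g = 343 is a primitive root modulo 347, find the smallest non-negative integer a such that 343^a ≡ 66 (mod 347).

299

Baby-step giant-step with m = ceil(sqrt(346)) = 19.
Baby table (343^j mod 347 for j=0..18):
  0:1  1:343  2:16  3:283  4:256  5:17  6:279  7:272
  8:300  9:188  10:289  11:232  12:113  13:242  14:73  15:55
  16:127  17:186  18:297
Giant step factor: 343^(-19) ≡ 203 (mod 347).
Scan 66·203^i mod 347 for i = 0, 1, …:
  i=0: 66   i=1: 212   i=2: 8   i=3: 236
  i=4: 22   i=5: 302   i=6: 234   i=7: 310
  i=8: 123   i=9: 332     …   i=14: 26
  i=15: 73
Match at i=15, j=14: a = 15·19 + 14 = 299.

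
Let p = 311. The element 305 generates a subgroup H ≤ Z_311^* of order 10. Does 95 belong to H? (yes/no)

yes

95 ∈ ⟨305⟩ iff 95^10 ≡ 1 (mod 311), since |⟨305⟩| = 10.
95^10 mod 311 = 1.
Since 1 = 1, 95 lies in the subgroup.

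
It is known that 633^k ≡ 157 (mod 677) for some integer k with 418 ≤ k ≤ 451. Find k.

Compute 633^418 mod 677 = 150, then multiply by 633 repeatedly:
  633^418=150  633^419=170  633^420=644  633^421=98  633^422=427
  633^423=168  633^424=55  633^425=288  633^426=191  633^427=397
  633^428=134  633^429=197  633^430=133  633^431=241  633^432=228
  633^433=123  633^434=4  633^435=501  633^436=297  633^437=472
  633^438=219  633^439=519  633^440=182  633^441=116  633^442=312
  633^443=489  633^444=148  633^445=258  633^446=157
Found 157 at exponent 446.

446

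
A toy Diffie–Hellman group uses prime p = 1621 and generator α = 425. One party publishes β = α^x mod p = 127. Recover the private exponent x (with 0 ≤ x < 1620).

477

Baby-step giant-step with m = ceil(sqrt(1620)) = 41.
Baby table (425^j mod 1621 for j=0..40):
  0:1  1:425  2:694  3:1549  4:199  5:283  6:321  7:261
  8:697  9:1203  10:660  11:67  12:918  13:1110  14:39  15:365
  16:1130  17:434  18:1277  19:1311  20:1172  21:453  22:1247  23:1529
  24:1425  25:992  26:140  27:1144  28:1521  29:1267  30:303  31:716
  32:1173  33:878  34:320  35:1457  36:3  37:1275  38:461  39:1405
  40:597
Giant step factor: 425^(-41) ≡ 800 (mod 1621).
Scan 127·800^i mod 1621 for i = 0, 1, …:
  i=0: 127   i=1: 1098   i=2: 1439   i=3: 290
  i=4: 197   i=5: 363   i=6: 241   i=7: 1522
  i=8: 229   i=9: 27   i=10: 527   i=11: 140
Match at i=11, j=26: x = 11·41 + 26 = 477.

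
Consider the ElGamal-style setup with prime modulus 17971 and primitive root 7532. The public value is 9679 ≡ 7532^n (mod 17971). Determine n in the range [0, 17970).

2659

Baby-step giant-step with m = ceil(sqrt(17970)) = 135.
Baby table (7532^j mod 17971 for j=0..134):
  0:1  1:7532  2:14548  3:6349  4:17808  5:12283  6:848  7:7431
  8:8598  9:10623  10:5544  11:10775  12:264  13:11638  14:12849  15:4833
  16:10881  17:7932  18:8220  19:2945  20:5526  21:996  22:7965  23:5182
  24:15783  25:17362  26:13588  27:17942  28:15195  29:9412  30:13560  31:4727
  32:3213  33:11350  34:153  35:2252  36:15411  37:963  38:11003  39:10315
  40:3947  41:4770  42:3611  43:7929  44:3595  45:13214  46:4450  47:1485
  48:7058  49:2638  50:11461  51:9539  52:17661  53:1310  54:841  55:8620
  56:14588  57:2122  58:6685  59:14649  60:12299  61:13534  62:6576  63:2356
  64:8015  65:4391  66:6372  67:11334  68:5438  69:3107  70:3682  71:3571
  72:12156  73:14718  74:10848  75:10970  76:13353  77:9080  78:10905  79:8990
  80:15923  81:11553  82:1614  83:8252  84:10346  85:3816  86:6483  87:2749
  88:2876  89:6977  90:3560  91:1188  92:16429  93:12893  94:12763  95:4037
  96:17723  97:1048  98:4267  99:6896  100:4482  101:8886  102:5348  103:8125
  104:6245  105:7233  106:8855  107:5479  108:6412  109:7107  110:12286  111:5473
  112:15133  113:9674  114:10134  115:6451  116:13319  117:4586  118:1490  119:8776
  120:3494  121:7264  122:8724  123:7192  124:5550  125:2054  126:15668  127:13790
  128:11871  129:6647  130:15969  131:16576  132:5895  133:12770  134:2848
Giant step factor: 7532^(-135) ≡ 3362 (mod 17971).
Scan 9679·3362^i mod 17971 for i = 0, 1, …:
  i=0: 9679   i=1: 13288   i=2: 16321   i=3: 5739
  i=4: 11635   i=5: 11974   i=6: 1548   i=7: 10757
  i=8: 7382   i=9: 333     …   i=18: 13907
  i=19: 12763
Match at i=19, j=94: n = 19·135 + 94 = 2659.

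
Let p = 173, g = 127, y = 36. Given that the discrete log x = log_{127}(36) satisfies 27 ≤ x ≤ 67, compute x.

60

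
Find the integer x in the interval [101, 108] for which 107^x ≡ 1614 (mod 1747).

Compute 107^101 mod 1747 = 507, then multiply by 107 repeatedly:
  107^101=507  107^102=92  107^103=1109  107^104=1614
Found 1614 at exponent 104.

104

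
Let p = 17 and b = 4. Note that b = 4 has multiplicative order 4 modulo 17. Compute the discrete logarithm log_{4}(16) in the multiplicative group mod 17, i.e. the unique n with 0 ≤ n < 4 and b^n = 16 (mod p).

2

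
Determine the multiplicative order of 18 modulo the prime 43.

42

The order of 18 must divide p − 1 = 42 = 2 · 3 · 7.
Divisors: 1, 2, 3, 6, 7, 14, 21, 42.
Check each in increasing order: 18^1 ≡ 18;  18^2 ≡ 23;  18^3 ≡ 27;  18^6 ≡ 41;  18^7 ≡ 7;  18^14 ≡ 6;  18^21 ≡ 42;  18^42 ≡ 1.
Smallest exponent giving 1 is 42.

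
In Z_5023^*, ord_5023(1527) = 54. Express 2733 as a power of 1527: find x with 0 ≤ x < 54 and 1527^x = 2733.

50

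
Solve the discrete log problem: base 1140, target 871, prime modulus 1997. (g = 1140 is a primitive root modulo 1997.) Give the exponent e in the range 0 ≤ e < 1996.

289

Baby-step giant-step with m = ceil(sqrt(1996)) = 45.
Baby table (1140^j mod 1997 for j=0..44):
  0:1  1:1140  2:1550  3:1652  4:109  5:446  6:1202  7:338
  8:1896  9:686  10:1213  11:896  12:973  13:885  14:415  15:1808
  16:216  17:609  18:1301  19:1366  20:1577  21:480  22:22  23:1116
  24:151  25:398  26:401  27:1824  28:483  29:1445  30:1772  31:1113
  32:725  33:1739  34:1436  35:1497  36:1142  37:1833  38:758  39:1416
  40:664  41:97  42:745  43:575  44:484
Giant step factor: 1140^(-45) ≡ 1817 (mod 1997).
Scan 871·1817^i mod 1997 for i = 0, 1, …:
  i=0: 871   i=1: 983   i=2: 793   i=3: 1044
  i=4: 1795   i=5: 414   i=6: 1366
Match at i=6, j=19: e = 6·45 + 19 = 289.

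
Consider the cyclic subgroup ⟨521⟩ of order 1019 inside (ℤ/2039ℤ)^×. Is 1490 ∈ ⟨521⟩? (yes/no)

1490 ∈ ⟨521⟩ iff 1490^1019 ≡ 1 (mod 2039), since |⟨521⟩| = 1019.
1490^1019 mod 2039 = 1.
Since 1 = 1, 1490 lies in the subgroup.

yes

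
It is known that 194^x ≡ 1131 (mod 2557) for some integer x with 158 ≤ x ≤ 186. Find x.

182

Compute 194^158 mod 2557 = 685, then multiply by 194 repeatedly:
  194^158=685  194^159=2483  194^160=986  194^161=2066  194^162=1912
  194^163=163  194^164=938  194^165=425  194^166=626  194^167=1265
  194^168=2495  194^169=757  194^170=1109  194^171=358  194^172=413
  194^173=855  194^174=2222  194^175=1492  194^176=507  194^177=1192
  194^178=1118  194^179=2104  194^180=1613  194^181=968  194^182=1131
Found 1131 at exponent 182.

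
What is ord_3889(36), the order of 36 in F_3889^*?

324

The order of 36 must divide p − 1 = 3888 = 2^4 · 3^5.
Divisors: 1, 2, 3, 4, 6, 8, 9, 12, 16, 18, 24, 27, 36, 48, 54, 72, 81, 108, 144, 162, 216, 243, 324, 432, 486, 648, 972, 1296, 1944, 3888.
Check each in increasing order: 36^1 ≡ 36;  36^2 ≡ 1296;  36^3 ≡ 3877;  36^4 ≡ 3457;  36^6 ≡ 144;  36^8 ≡ 3841;  36^9 ≡ 2161;  36^12 ≡ 1291;  36^16 ≡ 2304;  36^18 ≡ 3121;  36^24 ≡ 2189;  36^27 ≡ 955;  36^36 ≡ 2585;  36^48 ≡ 473;  36^54 ≡ 1999;  36^72 ≡ 923;  36^81 ≡ 3435;  36^108 ≡ 1998;  36^144 ≡ 238;  36^162 ≡ 3888;  36^216 ≡ 1890;  36^243 ≡ 454;  36^324 ≡ 1.
Smallest exponent giving 1 is 324.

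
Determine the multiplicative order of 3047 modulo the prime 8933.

2233

The order of 3047 must divide p − 1 = 8932 = 2^2 · 7 · 11 · 29.
Divisors: 1, 2, 4, 7, 11, 14, 22, 28, 29, 44, 58, 77, 116, 154, 203, 308, 319, 406, 638, 812, 1276, 2233, 4466, 8932.
Check each in increasing order: 3047^1 ≡ 3047;  3047^2 ≡ 2822;  3047^4 ≡ 4381;  3047^7 ≡ 2693;  3047^11 ≡ 6473;  3047^14 ≡ 7586;  3047^22 ≡ 3959;  3047^28 ≡ 1010;  3047^29 ≡ 4518;  3047^44 ≡ 5199;  3047^58 ≡ 419;  3047^77 ≡ 549;  3047^116 ≡ 5834;  3047^154 ≡ 6612;  3047^203 ≡ 5133;  3047^308 ≡ 442;  3047^319 ≡ 2506;  3047^406 ≡ 4272;  3047^638 ≡ 137;  3047^812 ≡ 8798;  3047^1276 ≡ 903;  3047^2233 ≡ 1.
Smallest exponent giving 1 is 2233.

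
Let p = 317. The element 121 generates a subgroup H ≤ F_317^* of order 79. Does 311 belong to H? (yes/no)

311 ∈ ⟨121⟩ iff 311^79 ≡ 1 (mod 317), since |⟨121⟩| = 79.
311^79 mod 317 = 1.
Since 1 = 1, 311 lies in the subgroup.

yes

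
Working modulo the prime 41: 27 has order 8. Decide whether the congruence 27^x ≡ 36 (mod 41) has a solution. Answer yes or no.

no

36 ∈ ⟨27⟩ iff 36^8 ≡ 1 (mod 41), since |⟨27⟩| = 8.
36^8 mod 41 = 18.
Since 18 ≠ 1, 36 does not lie in the subgroup.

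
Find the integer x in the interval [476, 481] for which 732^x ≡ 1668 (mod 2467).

481

Compute 732^476 mod 2467 = 208, then multiply by 732 repeatedly:
  732^476=208  732^477=1769  732^478=2200  732^479=1916  732^480=1256
  732^481=1668
Found 1668 at exponent 481.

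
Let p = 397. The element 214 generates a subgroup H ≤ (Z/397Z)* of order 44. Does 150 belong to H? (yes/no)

no

150 ∈ ⟨214⟩ iff 150^44 ≡ 1 (mod 397), since |⟨214⟩| = 44.
150^44 mod 397 = 14.
Since 14 ≠ 1, 150 does not lie in the subgroup.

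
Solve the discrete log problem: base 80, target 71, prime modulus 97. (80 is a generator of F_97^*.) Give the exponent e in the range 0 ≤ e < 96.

Successive powers of 80 modulo 97:
  80^0=1  80^1=80  80^2=95  80^3=34  80^4=4  80^5=29
  80^6=89  80^7=39  80^8=16  80^9=19  80^10=65  80^11=59
  80^12=64  80^13=76  80^14=66  80^15=42  80^16=62  80^17=13
  80^18=70  80^19=71
So 80^19 ≡ 71 (mod 97), giving e = 19.

19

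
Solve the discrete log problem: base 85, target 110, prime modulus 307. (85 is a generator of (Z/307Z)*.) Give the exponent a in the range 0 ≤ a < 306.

Baby-step giant-step with m = ceil(sqrt(306)) = 18.
Baby table (85^j mod 307 for j=0..17):
  0:1  1:85  2:164  3:125  4:187  5:238  6:275  7:43
  8:278  9:298  10:156  11:59  12:103  13:159  14:7  15:288
  16:227  17:261
Giant step factor: 85^(-18) ≡ 235 (mod 307).
Scan 110·235^i mod 307 for i = 0, 1, …:
  i=0: 110   i=1: 62   i=2: 141   i=3: 286
  i=4: 284   i=5: 121   i=6: 191   i=7: 63
  i=8: 69   i=9: 251     …   i=15: 260
  i=16: 7
Match at i=16, j=14: a = 16·18 + 14 = 302.

302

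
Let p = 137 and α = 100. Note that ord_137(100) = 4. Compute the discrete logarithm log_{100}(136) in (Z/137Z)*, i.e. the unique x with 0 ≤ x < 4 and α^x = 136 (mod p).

2

Successive powers of 100 modulo 137:
  100^0=1  100^1=100  100^2=136
So 100^2 ≡ 136 (mod 137), giving x = 2.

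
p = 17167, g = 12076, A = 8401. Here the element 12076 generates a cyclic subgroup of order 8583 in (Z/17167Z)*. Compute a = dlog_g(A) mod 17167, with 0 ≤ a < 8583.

Baby-step giant-step with m = ceil(sqrt(8583)) = 93.
Baby table (12076^j mod 17167 for j=0..92):
  0:1  1:12076  2:13278  3:5348  4:194  5:8032  6:882  7:7492
  8:3302  9:13178  10:16605  11:11420  12:5409  13:15816  14:11141  15:937
  16:2159  17:12578  18:15479  19:10108  20:6838  21:2418  22:15868  23:3914
  24:4713  25:5583  26:5499  27:3968  28:4471  29:1581  30:2452  31:14444
  32:9024  33:14875  34:12179  35:3915  36:16789  37:1694  38:10847  39:4162
  40:12503  41:2463  42:9944  43:579  44:5035  45:14313  46:6432  47:9324
  48:15438  49:12835  50:11784  51:6321  52:7914  53:775  54:2885  55:7417
  56:7453  57:13014  58:10346  59:14037  60:3854  61:1167  62:15752  63:10792
  64:9495  65:3227  66:162  67:16441  68:5161  69:8026  70:14261  71:13659
  72:5548  73:12014  74:2747  75:6128  76:11958  77:13171  78:741  79:4309
  80:2307  81:14458  82:6418  83:11930  84:1216  85:6631  86:9068  87:14042
  88:12733  89:16056  90:8158  91:11762  92:15321
Giant step factor: 12076^(-93) ≡ 2113 (mod 17167).
Scan 8401·2113^i mod 17167 for i = 0, 1, …:
  i=0: 8401   i=1: 635   i=2: 2729   i=3: 15432
  i=4: 7683   i=5: 11364   i=6: 12666   i=7: 17072
  i=8: 5269   i=9: 9181     …   i=20: 1161
  i=21: 15479
Match at i=21, j=18: a = 21·93 + 18 = 1971.

1971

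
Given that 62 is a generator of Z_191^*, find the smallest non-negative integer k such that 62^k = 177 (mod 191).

50

Baby-step giant-step with m = ceil(sqrt(190)) = 14.
Baby table (62^j mod 191 for j=0..13):
  0:1  1:62  2:24  3:151  4:3  5:186  6:72  7:71
  8:9  9:176  10:25  11:22  12:27  13:146
Giant step factor: 62^(-14) ≡ 163 (mod 191).
Scan 177·163^i mod 191 for i = 0, 1, …:
  i=0: 177   i=1: 10   i=2: 102   i=3: 9
Match at i=3, j=8: k = 3·14 + 8 = 50.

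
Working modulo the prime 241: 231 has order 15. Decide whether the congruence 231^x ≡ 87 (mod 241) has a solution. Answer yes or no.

yes

87 ∈ ⟨231⟩ iff 87^15 ≡ 1 (mod 241), since |⟨231⟩| = 15.
87^15 mod 241 = 1.
Since 1 = 1, 87 lies in the subgroup.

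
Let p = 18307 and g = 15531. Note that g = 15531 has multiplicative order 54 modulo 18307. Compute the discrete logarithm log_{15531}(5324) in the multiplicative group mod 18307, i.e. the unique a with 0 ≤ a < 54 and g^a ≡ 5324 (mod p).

51

Baby-step giant-step with m = ceil(sqrt(54)) = 8.
Baby table (15531^j mod 18307 for j=0..7):
  0:1  1:15531  2:17236  3:7362  4:12007  5:5615  6:10324  7:9338
Giant step factor: 15531^(-8) ≡ 11960 (mod 18307).
Scan 5324·11960^i mod 18307 for i = 0, 1, …:
  i=0: 5324   i=1: 3294   i=2: 17883   i=3: 18306
  i=4: 6347   i=5: 9298   i=6: 7362
Match at i=6, j=3: a = 6·8 + 3 = 51.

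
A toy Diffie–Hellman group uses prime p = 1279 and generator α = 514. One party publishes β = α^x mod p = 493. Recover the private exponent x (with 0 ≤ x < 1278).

Baby-step giant-step with m = ceil(sqrt(1278)) = 36.
Baby table (514^j mod 1279 for j=0..35):
  0:1  1:514  2:722  3:198  4:731  5:987  6:834  7:211
  8:1018  9:141  10:850  11:761  12:1059  13:751  14:1035  15:1205
  16:334  17:290  18:696  19:903  20:1144  21:955  22:1013  23:129
  24:1077  25:1050  26:1241  27:932  28:702  29:150  30:360  31:864
  32:283  33:935  34:965  35:1037
Giant step factor: 514^(-36) ≡ 1157 (mod 1279).
Scan 493·1157^i mod 1279 for i = 0, 1, …:
  i=0: 493   i=1: 1246   i=2: 189   i=3: 1243
  i=4: 555   i=5: 77   i=6: 838   i=7: 84
  i=8: 1263   i=9: 673     …   i=30: 801
  i=31: 761
Match at i=31, j=11: x = 31·36 + 11 = 1127.

1127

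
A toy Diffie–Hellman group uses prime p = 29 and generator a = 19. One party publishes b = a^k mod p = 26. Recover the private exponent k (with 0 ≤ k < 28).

27

Successive powers of 19 modulo 29:
  19^0=1  19^1=19  19^2=13  19^3=15  19^4=24  19^5=21
  19^6=22  19^7=12  19^8=25  19^9=11  19^10=6  19^11=27
  19^12=20  19^13=3  19^14=28  19^15=10  19^16=16  19^17=14
  19^18=5  19^19=8  19^20=7  19^21=17  19^22=4  19^23=18
  19^24=23  19^25=2  19^26=9  19^27=26
So 19^27 ≡ 26 (mod 29), giving k = 27.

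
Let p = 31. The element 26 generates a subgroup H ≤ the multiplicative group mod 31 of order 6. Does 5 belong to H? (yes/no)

yes

5 ∈ ⟨26⟩ iff 5^6 ≡ 1 (mod 31), since |⟨26⟩| = 6.
5^6 mod 31 = 1.
Since 1 = 1, 5 lies in the subgroup.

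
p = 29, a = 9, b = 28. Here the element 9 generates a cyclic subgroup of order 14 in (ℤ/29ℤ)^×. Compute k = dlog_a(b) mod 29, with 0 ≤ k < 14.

7

Successive powers of 9 modulo 29:
  9^0=1  9^1=9  9^2=23  9^3=4  9^4=7  9^5=5
  9^6=16  9^7=28
So 9^7 ≡ 28 (mod 29), giving k = 7.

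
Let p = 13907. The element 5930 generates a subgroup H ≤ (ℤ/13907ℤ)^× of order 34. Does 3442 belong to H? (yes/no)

yes

3442 ∈ ⟨5930⟩ iff 3442^34 ≡ 1 (mod 13907), since |⟨5930⟩| = 34.
3442^34 mod 13907 = 1.
Since 1 = 1, 3442 lies in the subgroup.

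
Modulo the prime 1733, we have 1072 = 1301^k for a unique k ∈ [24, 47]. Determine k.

Compute 1301^24 mod 1733 = 40, then multiply by 1301 repeatedly:
  1301^24=40  1301^25=50  1301^26=929  1301^27=728  1301^28=910
  1301^29=271  1301^30=772  1301^31=965  1301^32=773  1301^33=533
  1301^34=233  1301^35=1591  1301^36=689  1301^37=428  1301^38=535
  1301^39=1102  1301^40=511  1301^41=1072
Found 1072 at exponent 41.

41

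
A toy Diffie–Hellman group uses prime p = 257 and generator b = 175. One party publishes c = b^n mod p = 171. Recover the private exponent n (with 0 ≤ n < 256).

149

Baby-step giant-step with m = ceil(sqrt(256)) = 16.
Baby table (175^j mod 257 for j=0..15):
  0:1  1:175  2:42  3:154  4:222  5:43  6:72  7:7
  8:197  9:37  10:50  11:12  12:44  13:247  14:49  15:94
Giant step factor: 175^(-16) ≡ 129 (mod 257).
Scan 171·129^i mod 257 for i = 0, 1, …:
  i=0: 171   i=1: 214   i=2: 107   i=3: 182
  i=4: 91   i=5: 174   i=6: 87   i=7: 172
  i=8: 86   i=9: 43
Match at i=9, j=5: n = 9·16 + 5 = 149.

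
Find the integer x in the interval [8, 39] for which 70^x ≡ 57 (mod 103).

Compute 70^8 mod 103 = 29, then multiply by 70 repeatedly:
  70^8=29  70^9=73  70^10=63  70^11=84  70^12=9
  70^13=12  70^14=16  70^15=90  70^16=17  70^17=57
Found 57 at exponent 17.

17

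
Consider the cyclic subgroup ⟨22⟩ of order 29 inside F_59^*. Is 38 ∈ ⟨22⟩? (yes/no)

no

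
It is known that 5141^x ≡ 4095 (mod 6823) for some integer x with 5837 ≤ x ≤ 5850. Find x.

Compute 5141^5837 mod 6823 = 2307, then multiply by 5141 repeatedly:
  5141^5837=2307  5141^5838=1913  5141^5839=2790  5141^5840=1444  5141^5841=180
  5141^5842=4275  5141^5843=892  5141^5844=716  5141^5845=3359  5141^5846=6429
  5141^5847=877  5141^5848=5477  5141^5849=5559  5141^5850=4095
Found 4095 at exponent 5850.

5850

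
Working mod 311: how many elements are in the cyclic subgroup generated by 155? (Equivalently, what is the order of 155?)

310

The order of 155 must divide p − 1 = 310 = 2 · 5 · 31.
Divisors: 1, 2, 5, 10, 31, 62, 155, 310.
Check each in increasing order: 155^1 ≡ 155;  155^2 ≡ 78;  155^5 ≡ 68;  155^10 ≡ 270;  155^31 ≡ 95;  155^62 ≡ 6;  155^155 ≡ 310;  155^310 ≡ 1.
Smallest exponent giving 1 is 310.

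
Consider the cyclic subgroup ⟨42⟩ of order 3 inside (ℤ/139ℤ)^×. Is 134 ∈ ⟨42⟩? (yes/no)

no

134 ∈ ⟨42⟩ iff 134^3 ≡ 1 (mod 139), since |⟨42⟩| = 3.
134^3 mod 139 = 14.
Since 14 ≠ 1, 134 does not lie in the subgroup.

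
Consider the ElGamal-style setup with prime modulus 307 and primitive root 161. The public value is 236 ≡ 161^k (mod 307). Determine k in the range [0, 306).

251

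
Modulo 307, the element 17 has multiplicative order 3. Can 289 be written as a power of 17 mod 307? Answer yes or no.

289 ∈ ⟨17⟩ iff 289^3 ≡ 1 (mod 307), since |⟨17⟩| = 3.
289^3 mod 307 = 1.
Since 1 = 1, 289 lies in the subgroup.

yes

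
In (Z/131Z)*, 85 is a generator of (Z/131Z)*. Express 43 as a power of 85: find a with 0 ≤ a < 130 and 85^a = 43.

16

Baby-step giant-step with m = ceil(sqrt(130)) = 12.
Baby table (85^j mod 131 for j=0..11):
  0:1  1:85  2:20  3:128  4:7  5:71  6:9  7:110
  8:49  9:104  10:63  11:115
Giant step factor: 85^(-12) ≡ 55 (mod 131).
Scan 43·55^i mod 131 for i = 0, 1, …:
  i=0: 43   i=1: 7
Match at i=1, j=4: a = 1·12 + 4 = 16.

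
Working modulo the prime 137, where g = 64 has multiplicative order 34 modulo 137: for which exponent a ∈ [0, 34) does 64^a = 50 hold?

14

Successive powers of 64 modulo 137:
  64^0=1  64^1=64  64^2=123  64^3=63  64^4=59  64^5=77
  64^6=133  64^7=18  64^8=56  64^9=22  64^10=38  64^11=103
  64^12=16  64^13=65  64^14=50
So 64^14 ≡ 50 (mod 137), giving a = 14.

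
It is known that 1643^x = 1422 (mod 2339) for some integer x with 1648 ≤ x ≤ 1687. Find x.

1655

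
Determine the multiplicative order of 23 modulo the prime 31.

10

The order of 23 must divide p − 1 = 30 = 2 · 3 · 5.
Divisors: 1, 2, 3, 5, 6, 10, 15, 30.
Check each in increasing order: 23^1 ≡ 23;  23^2 ≡ 2;  23^3 ≡ 15;  23^5 ≡ 30;  23^6 ≡ 8;  23^10 ≡ 1.
Smallest exponent giving 1 is 10.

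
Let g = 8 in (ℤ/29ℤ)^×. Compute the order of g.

The order of 8 must divide p − 1 = 28 = 2^2 · 7.
Divisors: 1, 2, 4, 7, 14, 28.
Check each in increasing order: 8^1 ≡ 8;  8^2 ≡ 6;  8^4 ≡ 7;  8^7 ≡ 17;  8^14 ≡ 28;  8^28 ≡ 1.
Smallest exponent giving 1 is 28.

28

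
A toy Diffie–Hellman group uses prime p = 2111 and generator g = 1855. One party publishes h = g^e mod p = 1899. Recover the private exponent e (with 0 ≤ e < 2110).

Baby-step giant-step with m = ceil(sqrt(2110)) = 46.
Baby table (1855^j mod 2111 for j=0..45):
  0:1  1:1855  2:95  3:1012  4:581  5:1145  6:309  7:1114
  8:1912  9:280  10:94  11:1268  12:486  13:133  14:1839  15:2080
  16:1603  17:1277  18:293  19:988  20:392  21:976  22:1353  23:1947
  24:1875  25:1308  26:801  27:1822  28:99  29:2099  30:961  31:971
  32:522  33:1472  34:1037  35:514  36:1409  37:277  38:862  39:983
  40:1672  41:501  42:515  43:1153  44:372  45:1874
Giant step factor: 1855^(-46) ≡ 795 (mod 2111).
Scan 1899·795^i mod 2111 for i = 0, 1, …:
  i=0: 1899   i=1: 340   i=2: 92   i=3: 1366
  i=4: 916   i=5: 2036   i=6: 1594   i=7: 630
  i=8: 543   i=9: 1041     …   i=36: 652
  i=37: 1145
Match at i=37, j=5: e = 37·46 + 5 = 1707.

1707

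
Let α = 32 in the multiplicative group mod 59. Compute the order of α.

The order of 32 must divide p − 1 = 58 = 2 · 29.
Divisors: 1, 2, 29, 58.
Check each in increasing order: 32^1 ≡ 32;  32^2 ≡ 21;  32^29 ≡ 58;  32^58 ≡ 1.
Smallest exponent giving 1 is 58.

58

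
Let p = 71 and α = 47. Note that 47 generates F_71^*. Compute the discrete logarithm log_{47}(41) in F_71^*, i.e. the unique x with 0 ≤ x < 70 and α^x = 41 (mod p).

Baby-step giant-step with m = ceil(sqrt(70)) = 9.
Baby table (47^j mod 71 for j=0..8):
  0:1  1:47  2:8  3:21  4:64  5:26  6:15  7:66
  8:49
Giant step factor: 47^(-9) ≡ 55 (mod 71).
Scan 41·55^i mod 71 for i = 0, 1, …:
  i=0: 41   i=1: 54   i=2: 59   i=3: 50
  i=4: 52   i=5: 20   i=6: 35   i=7: 8
Match at i=7, j=2: x = 7·9 + 2 = 65.

65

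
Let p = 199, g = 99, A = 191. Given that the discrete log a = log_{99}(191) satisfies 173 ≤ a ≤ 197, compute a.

195

Compute 99^173 mod 199 = 152, then multiply by 99 repeatedly:
  99^173=152  99^174=123  99^175=38  99^176=180  99^177=109
  99^178=45  99^179=77  99^180=61  99^181=69  99^182=65
  99^183=67  99^184=66  99^185=166  99^186=116  99^187=141
  99^188=29  99^189=85  99^190=57  99^191=71  99^192=64
  99^193=167  99^194=16  99^195=191
Found 191 at exponent 195.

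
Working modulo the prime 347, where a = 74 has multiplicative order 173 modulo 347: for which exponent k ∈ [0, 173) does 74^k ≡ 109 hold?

110

Baby-step giant-step with m = ceil(sqrt(173)) = 14.
Baby table (74^j mod 347 for j=0..13):
  0:1  1:74  2:271  3:275  4:224  5:267  6:326  7:181
  8:208  9:124  10:154  11:292  12:94  13:16
Giant step factor: 74^(-14) ≡ 182 (mod 347).
Scan 109·182^i mod 347 for i = 0, 1, …:
  i=0: 109   i=1: 59   i=2: 328   i=3: 12
  i=4: 102   i=5: 173   i=6: 256   i=7: 94
Match at i=7, j=12: k = 7·14 + 12 = 110.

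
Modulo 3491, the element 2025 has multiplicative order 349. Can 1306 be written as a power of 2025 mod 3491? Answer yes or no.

1306 ∈ ⟨2025⟩ iff 1306^349 ≡ 1 (mod 3491), since |⟨2025⟩| = 349.
1306^349 mod 3491 = 1.
Since 1 = 1, 1306 lies in the subgroup.

yes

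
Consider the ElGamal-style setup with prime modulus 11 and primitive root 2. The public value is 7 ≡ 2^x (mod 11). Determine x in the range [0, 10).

Successive powers of 2 modulo 11:
  2^0=1  2^1=2  2^2=4  2^3=8  2^4=5  2^5=10
  2^6=9  2^7=7
So 2^7 ≡ 7 (mod 11), giving x = 7.

7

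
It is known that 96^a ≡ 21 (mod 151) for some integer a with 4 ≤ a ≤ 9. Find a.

8

Compute 96^4 mod 151 = 25, then multiply by 96 repeatedly:
  96^4=25  96^5=135  96^6=125  96^7=71  96^8=21
Found 21 at exponent 8.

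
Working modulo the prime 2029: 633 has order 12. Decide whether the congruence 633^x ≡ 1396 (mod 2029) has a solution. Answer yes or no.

yes

⟨633⟩ has order 12; its elements mod 2029 are {1, 359, 633, 975, 976, 992, 1037, 1053, 1054, 1396, 1670, 2028}.
1396 is in this set.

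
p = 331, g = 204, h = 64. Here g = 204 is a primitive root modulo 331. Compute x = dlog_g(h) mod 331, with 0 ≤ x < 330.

Baby-step giant-step with m = ceil(sqrt(330)) = 19.
Baby table (204^j mod 331 for j=0..18):
  0:1  1:204  2:241  3:176  4:156  5:48  6:193  7:314
  8:173  9:206  10:318  11:327  12:177  13:29  14:289  15:38
  16:139  17:221  18:68
Giant step factor: 204^(-19) ≡ 11 (mod 331).
Scan 64·11^i mod 331 for i = 0, 1, …:
  i=0: 64   i=1: 42   i=2: 131   i=3: 117
  i=4: 294   i=5: 255   i=6: 157   i=7: 72
  i=8: 130   i=9: 106   i=10: 173
Match at i=10, j=8: x = 10·19 + 8 = 198.

198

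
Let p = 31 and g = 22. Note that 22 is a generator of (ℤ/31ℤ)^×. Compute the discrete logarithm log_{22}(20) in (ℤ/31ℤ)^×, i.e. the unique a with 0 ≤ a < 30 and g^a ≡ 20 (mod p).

4

Successive powers of 22 modulo 31:
  22^0=1  22^1=22  22^2=19  22^3=15  22^4=20
So 22^4 ≡ 20 (mod 31), giving a = 4.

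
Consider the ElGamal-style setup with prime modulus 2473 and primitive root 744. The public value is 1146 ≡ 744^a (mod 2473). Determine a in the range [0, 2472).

Baby-step giant-step with m = ceil(sqrt(2472)) = 50.
Baby table (744^j mod 2473 for j=0..49):
  0:1  1:744  2:2057  3:2094  4:2419  5:1865  6:207  7:682
  8:443  9:683  10:1187  11:267  12:808  13:213  14:200  15:420
  16:882  17:863  18:1565  19:2050  20:1832  21:385  22:2045  23:585
  24:2465  25:1467  26:855  27:559  28:432  29:2391  30:817  31:1963
  32:1402  33:1955  34:396  35:337  36:955  37:769  38:873  39:1586
  40:363  41:515  42:2318  43:911  44:182  45:1866  46:951  47:266
  48:64  49:629
Giant step factor: 744^(-50) ≡ 252 (mod 2473).
Scan 1146·252^i mod 2473 for i = 0, 1, …:
  i=0: 1146   i=1: 1924   i=2: 140   i=3: 658
  i=4: 125   i=5: 1824   i=6: 2143   i=7: 922
  i=8: 2355   i=9: 2413     …   i=39: 811
  i=40: 1586
Match at i=40, j=39: a = 40·50 + 39 = 2039.

2039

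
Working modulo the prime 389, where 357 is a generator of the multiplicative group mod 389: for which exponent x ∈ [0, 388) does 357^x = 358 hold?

Baby-step giant-step with m = ceil(sqrt(388)) = 20.
Baby table (357^j mod 389 for j=0..19):
  0:1  1:357  2:246  3:297  4:221  5:319  6:295  7:285
  8:216  9:90  10:232  11:356  12:278  13:51  14:313  15:98
  16:365  17:379  18:320  19:263
Giant step factor: 357^(-20) ≡ 326 (mod 389).
Scan 358·326^i mod 389 for i = 0, 1, …:
  i=0: 358   i=1: 8   i=2: 274   i=3: 243
  i=4: 251   i=5: 136   i=6: 379
Match at i=6, j=17: x = 6·20 + 17 = 137.

137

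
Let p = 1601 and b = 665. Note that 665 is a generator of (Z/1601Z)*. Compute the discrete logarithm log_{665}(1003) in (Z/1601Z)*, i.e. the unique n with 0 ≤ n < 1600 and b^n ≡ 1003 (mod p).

Baby-step giant-step with m = ceil(sqrt(1600)) = 40.
Baby table (665^j mod 1601 for j=0..39):
  0:1  1:665  2:349  3:1541  4:125  5:1474  6:398  7:505
  8:1216  9:135  10:119  11:686  12:1506  13:865  14:466  15:897
  16:933  17:858  18:614  19:55  20:1353  21:1584  22:1503  23:471
  24:1020  25:1077  26:558  27:1239  28:1021  29:141  30:907  31:1179
  32:1146  33:14  34:1305  35:83  36:761  37:149  38:1424  39:769
Giant step factor: 665^(-40) ≡ 738 (mod 1601).
Scan 1003·738^i mod 1601 for i = 0, 1, …:
  i=0: 1003   i=1: 552   i=2: 722   i=3: 1304
  i=4: 151   i=5: 969   i=6: 1076   i=7: 1593
  i=8: 500   i=9: 770   i=10: 1506
Match at i=10, j=12: n = 10·40 + 12 = 412.

412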